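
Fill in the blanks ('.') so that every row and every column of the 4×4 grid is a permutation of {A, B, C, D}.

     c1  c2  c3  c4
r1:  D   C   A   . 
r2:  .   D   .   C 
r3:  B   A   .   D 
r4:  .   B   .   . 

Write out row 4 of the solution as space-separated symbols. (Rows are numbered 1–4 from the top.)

C B D A

(r1,c4): row 1 has {A,C,D}; column 4 has {C,D}, so it must be B.
(r2,c1): row 2 has {C,D}; column 1 has {B,D}, so it must be A.
(r2,c3): row 2 has {A,C,D}; column 3 has {A}, so it must be B.
(r3,c3): row 3 has {A,B,D}; column 3 has {A,B}, so it must be C.
(r4,c1): row 4 has {B}; column 1 has {A,B,D}, so it must be C.
(r4,c3): row 4 has {B,C}; column 3 has {A,B,C}, so it must be D.
(r4,c4): row 4 has {B,C,D}; column 4 has {B,C,D}, so it must be A.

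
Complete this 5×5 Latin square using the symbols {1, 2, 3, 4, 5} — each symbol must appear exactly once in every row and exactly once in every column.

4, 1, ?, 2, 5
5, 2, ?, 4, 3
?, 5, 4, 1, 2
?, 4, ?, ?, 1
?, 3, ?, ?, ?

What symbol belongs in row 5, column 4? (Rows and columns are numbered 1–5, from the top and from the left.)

Cell (r1,c3): row 1 has {1,2,4,5}; column 3 has {4} → 3.
Cell (r2,c3): row 2 has {2,3,4,5}; column 3 has {3,4} → 1.
Cell (r3,c1): row 3 has {1,2,4,5}; column 1 has {4,5} → 3.
Cell (r4,c1): row 4 has {1,4}; column 1 has {3,4,5} → 2.
Cell (r4,c3): row 4 has {1,2,4}; column 3 has {1,3,4} → 5.
Cell (r4,c4): row 4 has {1,2,4,5}; column 4 has {1,2,4} → 3.
Cell (r5,c1): row 5 has {3}; column 1 has {2,3,4,5} → 1.
Cell (r5,c3): row 5 has {1,3}; column 3 has {1,3,4,5} → 2.
Cell (r5,c4): row 5 has {1,2,3}; column 4 has {1,2,3,4} → 5.

5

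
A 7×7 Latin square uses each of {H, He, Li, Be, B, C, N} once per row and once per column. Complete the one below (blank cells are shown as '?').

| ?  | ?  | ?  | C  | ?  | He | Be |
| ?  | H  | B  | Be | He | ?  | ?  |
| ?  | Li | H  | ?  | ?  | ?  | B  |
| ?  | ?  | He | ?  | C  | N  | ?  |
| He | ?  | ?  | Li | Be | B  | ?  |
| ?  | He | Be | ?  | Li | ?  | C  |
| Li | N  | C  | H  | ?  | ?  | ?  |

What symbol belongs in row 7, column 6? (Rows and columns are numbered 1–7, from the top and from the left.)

Be

At row 1, column 2: row 1 has {He,Be,C}; column 2 has {H,He,Li,N}; that leaves B.
At row 3, column 5: row 3 has {H,Li,B}; column 5 has {He,Li,Be,C}; that leaves N.
At row 4, column 2: row 4 has {He,C,N}; column 2 has {H,He,Li,B,N}; that leaves Be.
At row 4, column 4: row 4 has {He,Be,C,N}; column 4 has {H,Li,Be,C}; that leaves B.
At row 5, column 2: row 5 has {He,Li,Be,B}; column 2 has {H,He,Li,Be,B,N}; that leaves C.
At row 5, column 3: row 5 has {He,Li,Be,B,C}; column 3 has {H,He,Be,B,C}; that leaves N.
At row 5, column 7: row 5 has {He,Li,Be,B,C,N}; column 7 has {Be,B,C}; that leaves H.
At row 6, column 4: row 6 has {He,Li,Be,C}; column 4 has {H,Li,Be,B,C}; that leaves N.
At row 6, column 6: row 6 has {He,Li,Be,C,N}; column 6 has {He,B,N}; that leaves H.
At row 7, column 5: row 7 has {H,Li,C,N}; column 5 has {He,Li,Be,C,N}; that leaves B.
At row 7, column 6: row 7 has {H,Li,B,C,N}; column 6 has {H,He,B,N}; that leaves Be.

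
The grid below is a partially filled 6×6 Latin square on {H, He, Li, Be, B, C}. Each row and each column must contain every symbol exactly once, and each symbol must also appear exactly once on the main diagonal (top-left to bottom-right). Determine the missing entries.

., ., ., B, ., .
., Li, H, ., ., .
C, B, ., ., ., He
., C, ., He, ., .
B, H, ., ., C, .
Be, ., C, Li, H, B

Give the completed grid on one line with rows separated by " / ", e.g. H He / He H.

H Be Li B He C / He Li H C B Be / C B Be H Li He / Li C B He Be H / B H He Be C Li / Be He C Li H B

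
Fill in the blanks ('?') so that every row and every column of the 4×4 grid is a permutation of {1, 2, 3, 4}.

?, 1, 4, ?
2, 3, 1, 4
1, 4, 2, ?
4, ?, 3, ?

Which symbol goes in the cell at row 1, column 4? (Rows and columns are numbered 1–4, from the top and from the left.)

(r1,c1): row 1 has {1,4}; column 1 has {1,2,4}, so it must be 3.
(r1,c4): row 1 has {1,3,4}; column 4 has {4}, so it must be 2.

2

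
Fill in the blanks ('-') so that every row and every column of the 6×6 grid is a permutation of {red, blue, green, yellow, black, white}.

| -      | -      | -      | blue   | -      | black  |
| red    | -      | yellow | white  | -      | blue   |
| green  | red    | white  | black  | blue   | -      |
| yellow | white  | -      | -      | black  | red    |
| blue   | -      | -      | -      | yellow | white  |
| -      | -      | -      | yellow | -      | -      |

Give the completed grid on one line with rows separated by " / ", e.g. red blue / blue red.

white yellow green blue red black / red black yellow white green blue / green red white black blue yellow / yellow white blue green black red / blue green black red yellow white / black blue red yellow white green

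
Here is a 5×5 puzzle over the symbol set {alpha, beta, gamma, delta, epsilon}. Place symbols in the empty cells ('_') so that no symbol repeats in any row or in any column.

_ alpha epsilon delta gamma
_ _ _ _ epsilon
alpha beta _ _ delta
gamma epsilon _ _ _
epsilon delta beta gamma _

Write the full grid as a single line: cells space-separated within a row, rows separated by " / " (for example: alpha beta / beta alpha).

beta alpha epsilon delta gamma / delta gamma alpha beta epsilon / alpha beta gamma epsilon delta / gamma epsilon delta alpha beta / epsilon delta beta gamma alpha

(r1,c1): row 1 has {alpha,gamma,delta,epsilon}; column 1 has {alpha,gamma,epsilon}, so it must be beta.
(r2,c1): row 2 has {epsilon}; column 1 has {alpha,beta,gamma,epsilon}, so it must be delta.
(r2,c2): row 2 has {delta,epsilon}; column 2 has {alpha,beta,delta,epsilon}, so it must be gamma.
(r2,c3): row 2 has {gamma,delta,epsilon}; column 3 has {beta,epsilon}, so it must be alpha.
(r2,c4): row 2 has {alpha,gamma,delta,epsilon}; column 4 has {gamma,delta}, so it must be beta.
(r3,c3): row 3 has {alpha,beta,delta}; column 3 has {alpha,beta,epsilon}, so it must be gamma.
(r3,c4): row 3 has {alpha,beta,gamma,delta}; column 4 has {beta,gamma,delta}, so it must be epsilon.
(r4,c3): row 4 has {gamma,epsilon}; column 3 has {alpha,beta,gamma,epsilon}, so it must be delta.
(r4,c4): row 4 has {gamma,delta,epsilon}; column 4 has {beta,gamma,delta,epsilon}, so it must be alpha.
(r4,c5): row 4 has {alpha,gamma,delta,epsilon}; column 5 has {gamma,delta,epsilon}, so it must be beta.
(r5,c5): row 5 has {beta,gamma,delta,epsilon}; column 5 has {beta,gamma,delta,epsilon}, so it must be alpha.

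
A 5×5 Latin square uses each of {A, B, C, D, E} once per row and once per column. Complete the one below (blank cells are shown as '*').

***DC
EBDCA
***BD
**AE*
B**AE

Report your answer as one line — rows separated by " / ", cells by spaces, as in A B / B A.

row 1 has {C,D}; column 1 has {B,E} — only A is left for (r1,c1).
row 1 has {A,C,D}; column 2 has {B} — only E is left for (r1,c2).
row 1 has {A,C,D,E}; column 3 has {A,D} — only B is left for (r1,c3).
row 3 has {B,D}; column 1 has {A,B,E} — only C is left for (r3,c1).
row 3 has {B,C,D}; column 2 has {B,E} — only A is left for (r3,c2).
row 3 has {A,B,C,D}; column 3 has {A,B,D} — only E is left for (r3,c3).
row 4 has {A,E}; column 1 has {A,B,C,E} — only D is left for (r4,c1).
row 4 has {A,D,E}; column 2 has {A,B,E} — only C is left for (r4,c2).
row 4 has {A,C,D,E}; column 5 has {A,C,D,E} — only B is left for (r4,c5).
row 5 has {A,B,E}; column 2 has {A,B,C,E} — only D is left for (r5,c2).
row 5 has {A,B,D,E}; column 3 has {A,B,D,E} — only C is left for (r5,c3).

A E B D C / E B D C A / C A E B D / D C A E B / B D C A E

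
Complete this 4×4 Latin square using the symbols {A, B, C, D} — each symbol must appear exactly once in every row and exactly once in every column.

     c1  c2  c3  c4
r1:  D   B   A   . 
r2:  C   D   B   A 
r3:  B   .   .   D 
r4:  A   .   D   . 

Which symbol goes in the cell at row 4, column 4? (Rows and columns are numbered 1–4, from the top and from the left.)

(r1,c4) = C
(r3,c3) = C
(r4,c2) = C
(r4,c4) = B

B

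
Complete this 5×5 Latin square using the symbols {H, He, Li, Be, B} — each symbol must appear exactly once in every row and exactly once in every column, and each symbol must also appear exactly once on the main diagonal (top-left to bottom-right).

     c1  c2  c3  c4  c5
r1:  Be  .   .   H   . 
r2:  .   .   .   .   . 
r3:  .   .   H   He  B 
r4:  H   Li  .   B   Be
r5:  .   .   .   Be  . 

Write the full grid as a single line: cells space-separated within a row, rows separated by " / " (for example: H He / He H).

(r2,c2) = He
(r2,c4) = Li
(r2,c5) = H
(r3,c1) = Li
(r3,c2) = Be
(r4,c3) = He
(r5,c5) = Li
(r1,c2) = B
(r1,c3) = Li
(r1,c5) = He
(r2,c1) = B
(r2,c3) = Be
(r5,c1) = He
(r5,c2) = H
(r5,c3) = B

Be B Li H He / B He Be Li H / Li Be H He B / H Li He B Be / He H B Be Li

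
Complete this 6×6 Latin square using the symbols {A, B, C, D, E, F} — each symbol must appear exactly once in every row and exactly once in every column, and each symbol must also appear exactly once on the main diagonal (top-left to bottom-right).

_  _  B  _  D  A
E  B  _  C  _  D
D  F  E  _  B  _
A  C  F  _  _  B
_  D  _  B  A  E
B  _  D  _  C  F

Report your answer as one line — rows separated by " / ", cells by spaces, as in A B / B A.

C E B F D A / E B A C F D / D F E A B C / A C F D E B / F D C B A E / B A D E C F

At row 1, column 1: row 1 has {A,B,D}; column 1 has {A,B,D,E}; the diagonal has {A,B,E,F}; that leaves C.
At row 1, column 2: row 1 has {A,B,C,D}; column 2 has {B,C,D,F}; that leaves E.
At row 1, column 4: row 1 has {A,B,C,D,E}; column 4 has {B,C}; that leaves F.
At row 2, column 3: row 2 has {B,C,D,E}; column 3 has {B,D,E,F}; that leaves A.
At row 2, column 5: row 2 has {A,B,C,D,E}; column 5 has {A,B,C,D}; that leaves F.
At row 3, column 4: row 3 has {B,D,E,F}; column 4 has {B,C,F}; that leaves A.
At row 3, column 6: row 3 has {A,B,D,E,F}; column 6 has {A,B,D,E,F}; that leaves C.
At row 4, column 4: row 4 has {A,B,C,F}; column 4 has {A,B,C,F}; the diagonal has {A,B,C,E,F}; that leaves D.
At row 4, column 5: row 4 has {A,B,C,D,F}; column 5 has {A,B,C,D,F}; that leaves E.
At row 5, column 1: row 5 has {A,B,D,E}; column 1 has {A,B,C,D,E}; that leaves F.
At row 5, column 3: row 5 has {A,B,D,E,F}; column 3 has {A,B,D,E,F}; that leaves C.
At row 6, column 2: row 6 has {B,C,D,F}; column 2 has {B,C,D,E,F}; that leaves A.
At row 6, column 4: row 6 has {A,B,C,D,F}; column 4 has {A,B,C,D,F}; that leaves E.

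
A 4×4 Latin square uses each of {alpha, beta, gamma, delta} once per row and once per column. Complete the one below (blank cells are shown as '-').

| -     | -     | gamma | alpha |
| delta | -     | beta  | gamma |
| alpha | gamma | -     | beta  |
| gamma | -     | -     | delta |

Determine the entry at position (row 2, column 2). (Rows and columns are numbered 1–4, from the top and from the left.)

(r1,c1) = beta
(r1,c2) = delta
(r2,c2) = alpha

alpha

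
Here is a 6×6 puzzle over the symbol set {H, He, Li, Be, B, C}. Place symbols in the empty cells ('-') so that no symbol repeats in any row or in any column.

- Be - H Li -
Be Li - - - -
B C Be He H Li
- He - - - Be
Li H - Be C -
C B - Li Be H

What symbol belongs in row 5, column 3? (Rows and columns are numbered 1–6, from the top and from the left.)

B

(r1,c1): row 1 has {H,Li,Be}; column 1 has {Li,Be,B,C}, so it must be He.
(r4,c1): row 4 has {He,Be}; column 1 has {He,Li,Be,B,C}, so it must be H.
(r4,c5): row 4 has {H,He,Be}; column 5 has {H,Li,Be,C}, so it must be B.
(r6,c3): row 6 has {H,Li,Be,B,C}; column 3 has {Be}, so it must be He.
(r2,c5): row 2 has {Li,Be}; column 5 has {H,Li,Be,B,C}, so it must be He.
(r4,c4): row 4 has {H,He,Be,B}; column 4 has {H,He,Li,Be}, so it must be C.
(r5,c3): row 5 has {H,Li,Be,C}; column 3 has {He,Be}, so it must be B.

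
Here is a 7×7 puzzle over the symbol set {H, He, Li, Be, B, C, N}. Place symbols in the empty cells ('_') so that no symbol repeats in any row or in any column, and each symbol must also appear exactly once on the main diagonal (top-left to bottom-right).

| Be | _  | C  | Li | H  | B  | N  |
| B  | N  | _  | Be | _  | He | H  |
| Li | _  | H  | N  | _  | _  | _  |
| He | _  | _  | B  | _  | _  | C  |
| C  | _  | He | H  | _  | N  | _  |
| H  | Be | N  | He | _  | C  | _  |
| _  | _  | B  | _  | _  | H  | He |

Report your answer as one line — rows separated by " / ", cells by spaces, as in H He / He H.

(r1,c2): row 1 has {H,Li,Be,B,C,N}; column 2 has {Be,N}, so it must be He.
(r2,c3): row 2 has {H,He,Be,B,N}; column 3 has {H,He,B,C,N}, so it must be Li.
(r2,c5): row 2 has {H,He,Li,Be,B,N}; column 5 has {H}, so it must be C.
(r3,c6): row 3 has {H,Li,N}; column 6 has {H,He,B,C,N}, so it must be Be.
(r3,c7): row 3 has {H,Li,Be,N}; column 7 has {H,He,C,N}, so it must be B.
(r4,c3): row 4 has {He,B,C}; column 3 has {H,He,Li,B,C,N}, so it must be Be.
(r4,c6): row 4 has {He,Be,B,C}; column 6 has {H,He,Be,B,C,N}, so it must be Li.
(r5,c5): row 5 has {H,He,C,N}; column 5 has {H,C}; the diagonal has {H,He,Be,B,C,N}, so it must be Li.
(r5,c7): row 5 has {H,He,Li,C,N}; column 7 has {H,He,B,C,N}, so it must be Be.
(r6,c5): row 6 has {H,He,Be,C,N}; column 5 has {H,Li,C}, so it must be B.
(r6,c7): row 6 has {H,He,Be,B,C,N}; column 7 has {H,He,Be,B,C,N}, so it must be Li.
(r7,c1): row 7 has {H,He,B}; column 1 has {H,He,Li,Be,B,C}, so it must be N.
(r7,c4): row 7 has {H,He,B,N}; column 4 has {H,He,Li,Be,B,N}, so it must be C.
(r7,c5): row 7 has {H,He,B,C,N}; column 5 has {H,Li,B,C}, so it must be Be.
(r3,c2): row 3 has {H,Li,Be,B,N}; column 2 has {He,Be,N}, so it must be C.
(r3,c5): row 3 has {H,Li,Be,B,C,N}; column 5 has {H,Li,Be,B,C}, so it must be He.
(r4,c2): row 4 has {He,Li,Be,B,C}; column 2 has {He,Be,C,N}, so it must be H.
(r4,c5): row 4 has {H,He,Li,Be,B,C}; column 5 has {H,He,Li,Be,B,C}, so it must be N.
(r5,c2): row 5 has {H,He,Li,Be,C,N}; column 2 has {H,He,Be,C,N}, so it must be B.
(r7,c2): row 7 has {H,He,Be,B,C,N}; column 2 has {H,He,Be,B,C,N}, so it must be Li.

Be He C Li H B N / B N Li Be C He H / Li C H N He Be B / He H Be B N Li C / C B He H Li N Be / H Be N He B C Li / N Li B C Be H He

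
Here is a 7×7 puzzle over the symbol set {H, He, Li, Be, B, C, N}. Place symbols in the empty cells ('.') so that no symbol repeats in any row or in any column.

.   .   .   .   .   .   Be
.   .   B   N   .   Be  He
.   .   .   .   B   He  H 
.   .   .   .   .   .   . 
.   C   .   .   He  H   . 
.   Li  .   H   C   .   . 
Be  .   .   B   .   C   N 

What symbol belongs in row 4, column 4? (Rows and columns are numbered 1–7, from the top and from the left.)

He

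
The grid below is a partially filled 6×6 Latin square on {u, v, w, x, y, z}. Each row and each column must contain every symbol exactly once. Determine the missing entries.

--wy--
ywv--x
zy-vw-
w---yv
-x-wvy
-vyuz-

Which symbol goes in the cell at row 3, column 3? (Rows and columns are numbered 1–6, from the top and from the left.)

x

row 2 has {v,w,x,y}; column 4 has {u,v,w,y} — only z is left for (r2,c4).
row 2 has {v,w,x,y,z}; column 5 has {v,w,y,z} — only u is left for (r2,c5).
row 3 has {v,w,y,z}; column 6 has {v,x,y} — only u is left for (r3,c6).
row 4 has {v,w,y}; column 4 has {u,v,w,y,z} — only x is left for (r4,c4).
row 5 has {v,w,x,y}; column 1 has {w,y,z} — only u is left for (r5,c1).
row 5 has {u,v,w,x,y}; column 3 has {v,w,y} — only z is left for (r5,c3).
row 6 has {u,v,y,z}; column 1 has {u,w,y,z} — only x is left for (r6,c1).
row 6 has {u,v,x,y,z}; column 6 has {u,v,x,y} — only w is left for (r6,c6).
row 1 has {w,y}; column 1 has {u,w,x,y,z} — only v is left for (r1,c1).
row 1 has {v,w,y}; column 5 has {u,v,w,y,z} — only x is left for (r1,c5).
row 1 has {v,w,x,y}; column 6 has {u,v,w,x,y} — only z is left for (r1,c6).
row 3 has {u,v,w,y,z}; column 3 has {v,w,y,z} — only x is left for (r3,c3).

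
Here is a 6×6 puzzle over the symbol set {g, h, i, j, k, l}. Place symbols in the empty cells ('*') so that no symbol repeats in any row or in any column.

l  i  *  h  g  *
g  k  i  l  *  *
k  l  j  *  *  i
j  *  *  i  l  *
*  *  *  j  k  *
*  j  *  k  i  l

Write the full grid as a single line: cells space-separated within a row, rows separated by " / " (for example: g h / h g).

row 1 has {g,h,i,l}; column 3 has {i,j} — only k is left for (r1,c3).
row 1 has {g,h,i,k,l}; column 6 has {i,l} — only j is left for (r1,c6).
row 2 has {g,i,k,l}; column 6 has {i,j,l} — only h is left for (r2,c6).
row 3 has {i,j,k,l}; column 4 has {h,i,j,k,l} — only g is left for (r3,c4).
row 3 has {g,i,j,k,l}; column 5 has {g,i,k,l} — only h is left for (r3,c5).
row 5 has {j,k}; column 6 has {h,i,j,l} — only g is left for (r5,c6).
row 6 has {i,j,k,l}; column 1 has {g,j,k,l} — only h is left for (r6,c1).
row 6 has {h,i,j,k,l}; column 3 has {i,j,k} — only g is left for (r6,c3).
row 2 has {g,h,i,k,l}; column 5 has {g,h,i,k,l} — only j is left for (r2,c5).
row 4 has {i,j,l}; column 3 has {g,i,j,k} — only h is left for (r4,c3).
row 4 has {h,i,j,l}; column 6 has {g,h,i,j,l} — only k is left for (r4,c6).
row 5 has {g,j,k}; column 1 has {g,h,j,k,l} — only i is left for (r5,c1).
row 5 has {g,i,j,k}; column 2 has {i,j,k,l} — only h is left for (r5,c2).
row 5 has {g,h,i,j,k}; column 3 has {g,h,i,j,k} — only l is left for (r5,c3).
row 4 has {h,i,j,k,l}; column 2 has {h,i,j,k,l} — only g is left for (r4,c2).

l i k h g j / g k i l j h / k l j g h i / j g h i l k / i h l j k g / h j g k i l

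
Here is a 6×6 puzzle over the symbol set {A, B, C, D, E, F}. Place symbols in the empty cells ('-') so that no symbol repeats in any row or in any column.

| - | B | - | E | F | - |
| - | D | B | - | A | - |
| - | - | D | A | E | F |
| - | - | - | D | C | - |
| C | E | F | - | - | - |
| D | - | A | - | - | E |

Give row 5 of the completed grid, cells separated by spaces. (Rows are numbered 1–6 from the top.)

C E F B D A

Cell (r1,c1): row 1 has {B,E,F}; column 1 has {C,D} → A.
Cell (r1,c3): row 1 has {A,B,E,F}; column 3 has {A,B,D,F} → C.
Cell (r1,c6): row 1 has {A,B,C,E,F}; column 6 has {E,F} → D.
Cell (r2,c6): row 2 has {A,B,D}; column 6 has {D,E,F} → C.
Cell (r3,c1): row 3 has {A,D,E,F}; column 1 has {A,C,D} → B.
Cell (r3,c2): row 3 has {A,B,D,E,F}; column 2 has {B,D,E} → C.
Cell (r4,c3): row 4 has {C,D}; column 3 has {A,B,C,D,F} → E.
Cell (r5,c4): row 5 has {C,E,F}; column 4 has {A,D,E} → B.
Cell (r5,c5): row 5 has {B,C,E,F}; column 5 has {A,C,E,F} → D.
Cell (r5,c6): row 5 has {B,C,D,E,F}; column 6 has {C,D,E,F} → A.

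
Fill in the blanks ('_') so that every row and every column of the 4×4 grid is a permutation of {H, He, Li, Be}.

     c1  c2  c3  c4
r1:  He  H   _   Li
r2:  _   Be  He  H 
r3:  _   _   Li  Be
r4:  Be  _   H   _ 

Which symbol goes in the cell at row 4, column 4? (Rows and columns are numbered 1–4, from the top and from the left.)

He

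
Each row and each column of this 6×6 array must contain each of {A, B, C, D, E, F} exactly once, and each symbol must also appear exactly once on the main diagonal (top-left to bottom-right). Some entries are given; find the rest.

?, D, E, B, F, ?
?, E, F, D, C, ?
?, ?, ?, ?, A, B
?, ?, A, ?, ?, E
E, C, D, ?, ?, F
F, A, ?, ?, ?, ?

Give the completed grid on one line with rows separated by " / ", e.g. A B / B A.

A D E B F C / B E F D C A / D F C E A B / C B A F D E / E C D A B F / F A B C E D

At row 2, column 6: row 2 has {C,D,E,F}; column 6 has {B,E,F}; that leaves A.
At row 3, column 2: row 3 has {A,B}; column 2 has {A,C,D,E}; that leaves F.
At row 3, column 3: row 3 has {A,B,F}; column 3 has {A,D,E,F}; the diagonal has {E}; that leaves C.
At row 3, column 4: row 3 has {A,B,C,F}; column 4 has {B,D}; that leaves E.
At row 4, column 2: row 4 has {A,E}; column 2 has {A,C,D,E,F}; that leaves B.
At row 4, column 4: row 4 has {A,B,E}; column 4 has {B,D,E}; the diagonal has {C,E}; that leaves F.
At row 4, column 5: row 4 has {A,B,E,F}; column 5 has {A,C,F}; that leaves D.
At row 5, column 4: row 5 has {C,D,E,F}; column 4 has {B,D,E,F}; that leaves A.
At row 5, column 5: row 5 has {A,C,D,E,F}; column 5 has {A,C,D,F}; the diagonal has {C,E,F}; that leaves B.
At row 6, column 3: row 6 has {A,F}; column 3 has {A,C,D,E,F}; that leaves B.
At row 6, column 4: row 6 has {A,B,F}; column 4 has {A,B,D,E,F}; that leaves C.
At row 6, column 5: row 6 has {A,B,C,F}; column 5 has {A,B,C,D,F}; that leaves E.
At row 6, column 6: row 6 has {A,B,C,E,F}; column 6 has {A,B,E,F}; the diagonal has {B,C,E,F}; that leaves D.
At row 1, column 1: row 1 has {B,D,E,F}; column 1 has {E,F}; the diagonal has {B,C,D,E,F}; that leaves A.
At row 1, column 6: row 1 has {A,B,D,E,F}; column 6 has {A,B,D,E,F}; that leaves C.
At row 2, column 1: row 2 has {A,C,D,E,F}; column 1 has {A,E,F}; that leaves B.
At row 3, column 1: row 3 has {A,B,C,E,F}; column 1 has {A,B,E,F}; that leaves D.
At row 4, column 1: row 4 has {A,B,D,E,F}; column 1 has {A,B,D,E,F}; that leaves C.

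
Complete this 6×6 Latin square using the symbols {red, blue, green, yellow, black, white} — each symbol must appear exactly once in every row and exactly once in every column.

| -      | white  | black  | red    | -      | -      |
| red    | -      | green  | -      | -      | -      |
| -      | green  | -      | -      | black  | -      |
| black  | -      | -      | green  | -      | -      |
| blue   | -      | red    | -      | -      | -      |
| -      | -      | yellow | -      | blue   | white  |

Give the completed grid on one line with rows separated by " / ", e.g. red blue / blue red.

yellow white black red green blue / red yellow green blue white black / white green blue yellow black red / black blue white green red yellow / blue black red white yellow green / green red yellow black blue white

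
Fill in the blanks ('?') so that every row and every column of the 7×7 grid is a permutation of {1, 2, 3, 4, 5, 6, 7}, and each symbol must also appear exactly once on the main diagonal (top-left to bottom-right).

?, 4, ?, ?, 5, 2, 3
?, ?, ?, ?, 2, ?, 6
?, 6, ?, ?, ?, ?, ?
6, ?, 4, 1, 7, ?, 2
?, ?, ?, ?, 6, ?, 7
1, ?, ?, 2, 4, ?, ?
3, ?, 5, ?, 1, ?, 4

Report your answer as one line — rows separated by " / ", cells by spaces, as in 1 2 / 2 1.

7 4 1 6 5 2 3 / 4 5 7 3 2 1 6 / 5 6 2 4 3 7 1 / 6 3 4 1 7 5 2 / 2 1 3 5 6 4 7 / 1 7 6 2 4 3 5 / 3 2 5 7 1 6 4

row 1 has {2,3,4,5}; column 1 has {1,3,6}; the diagonal has {1,4,6} — only 7 is left for (r1,c1).
row 1 has {2,3,4,5,7}; column 4 has {1,2} — only 6 is left for (r1,c4).
row 3 has {6}; column 5 has {1,2,4,5,6,7} — only 3 is left for (r3,c5).
row 6 has {1,2,4}; column 7 has {2,3,4,6,7} — only 5 is left for (r6,c7).
row 7 has {1,3,4,5}; column 4 has {1,2,6} — only 7 is left for (r7,c4).
row 7 has {1,3,4,5,7}; column 6 has {2} — only 6 is left for (r7,c6).
row 1 has {2,3,4,5,6,7}; column 3 has {4,5} — only 1 is left for (r1,c3).
row 3 has {3,6}; column 3 has {1,4,5}; the diagonal has {1,4,6,7} — only 2 is left for (r3,c3).
row 3 has {2,3,6}; column 7 has {2,3,4,5,6,7} — only 1 is left for (r3,c7).
row 5 has {6,7}; column 3 has {1,2,4,5} — only 3 is left for (r5,c3).
row 6 has {1,2,4,5}; column 6 has {2,6}; the diagonal has {1,2,4,6,7} — only 3 is left for (r6,c6).
row 7 has {1,3,4,5,6,7}; column 2 has {4,6} — only 2 is left for (r7,c2).
row 2 has {2,6}; column 2 has {2,4,6}; the diagonal has {1,2,3,4,6,7} — only 5 is left for (r2,c2).
row 2 has {2,5,6}; column 3 has {1,2,3,4,5} — only 7 is left for (r2,c3).
row 4 has {1,2,4,6,7}; column 2 has {2,4,5,6} — only 3 is left for (r4,c2).
row 4 has {1,2,3,4,6,7}; column 6 has {2,3,6} — only 5 is left for (r4,c6).
row 5 has {3,6,7}; column 2 has {2,3,4,5,6} — only 1 is left for (r5,c2).
row 5 has {1,3,6,7}; column 6 has {2,3,5,6} — only 4 is left for (r5,c6).
row 6 has {1,2,3,4,5}; column 2 has {1,2,3,4,5,6} — only 7 is left for (r6,c2).
row 6 has {1,2,3,4,5,7}; column 3 has {1,2,3,4,5,7} — only 6 is left for (r6,c3).
row 2 has {2,5,6,7}; column 1 has {1,3,6,7} — only 4 is left for (r2,c1).
row 2 has {2,4,5,6,7}; column 4 has {1,2,6,7} — only 3 is left for (r2,c4).
row 2 has {2,3,4,5,6,7}; column 6 has {2,3,4,5,6} — only 1 is left for (r2,c6).
row 3 has {1,2,3,6}; column 1 has {1,3,4,6,7} — only 5 is left for (r3,c1).
row 3 has {1,2,3,5,6}; column 4 has {1,2,3,6,7} — only 4 is left for (r3,c4).
row 3 has {1,2,3,4,5,6}; column 6 has {1,2,3,4,5,6} — only 7 is left for (r3,c6).
row 5 has {1,3,4,6,7}; column 1 has {1,3,4,5,6,7} — only 2 is left for (r5,c1).
row 5 has {1,2,3,4,6,7}; column 4 has {1,2,3,4,6,7} — only 5 is left for (r5,c4).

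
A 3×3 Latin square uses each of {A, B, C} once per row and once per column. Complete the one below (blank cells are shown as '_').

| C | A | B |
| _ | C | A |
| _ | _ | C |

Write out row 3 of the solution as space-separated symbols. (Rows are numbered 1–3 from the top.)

(r2,c1): row 2 has {A,C}; column 1 has {C}, so it must be B.
(r3,c1): row 3 has {C}; column 1 has {B,C}, so it must be A.
(r3,c2): row 3 has {A,C}; column 2 has {A,C}, so it must be B.

A B C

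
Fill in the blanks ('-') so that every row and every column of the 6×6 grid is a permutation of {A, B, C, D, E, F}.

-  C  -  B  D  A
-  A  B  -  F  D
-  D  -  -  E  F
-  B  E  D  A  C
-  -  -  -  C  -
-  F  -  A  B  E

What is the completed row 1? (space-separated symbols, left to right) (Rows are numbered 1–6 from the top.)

E C F B D A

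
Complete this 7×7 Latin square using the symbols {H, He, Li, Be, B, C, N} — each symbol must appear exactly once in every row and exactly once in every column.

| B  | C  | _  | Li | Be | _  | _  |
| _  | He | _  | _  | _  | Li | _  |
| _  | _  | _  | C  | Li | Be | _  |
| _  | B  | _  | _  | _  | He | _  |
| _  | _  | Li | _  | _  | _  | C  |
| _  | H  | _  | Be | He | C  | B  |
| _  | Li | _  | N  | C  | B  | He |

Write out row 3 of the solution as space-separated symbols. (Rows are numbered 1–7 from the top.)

He N B C Li Be H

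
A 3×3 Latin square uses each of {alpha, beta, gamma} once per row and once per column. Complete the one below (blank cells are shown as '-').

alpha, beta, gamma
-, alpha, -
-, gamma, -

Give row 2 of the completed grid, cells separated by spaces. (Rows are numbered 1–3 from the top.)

gamma alpha beta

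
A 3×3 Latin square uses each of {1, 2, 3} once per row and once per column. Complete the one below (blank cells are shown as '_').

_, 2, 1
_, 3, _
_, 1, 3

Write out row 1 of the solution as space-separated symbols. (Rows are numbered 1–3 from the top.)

3 2 1

At row 1, column 1: row 1 has {1,2}; column 1 is empty so far; that leaves 3.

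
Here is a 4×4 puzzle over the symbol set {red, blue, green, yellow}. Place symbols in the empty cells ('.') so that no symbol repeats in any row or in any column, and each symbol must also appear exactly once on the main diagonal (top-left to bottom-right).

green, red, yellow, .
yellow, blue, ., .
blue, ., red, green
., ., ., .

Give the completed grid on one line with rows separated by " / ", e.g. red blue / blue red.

(r1,c4) = blue
(r2,c3) = green
(r2,c4) = red
(r3,c2) = yellow
(r4,c1) = red
(r4,c2) = green
(r4,c3) = blue
(r4,c4) = yellow

green red yellow blue / yellow blue green red / blue yellow red green / red green blue yellow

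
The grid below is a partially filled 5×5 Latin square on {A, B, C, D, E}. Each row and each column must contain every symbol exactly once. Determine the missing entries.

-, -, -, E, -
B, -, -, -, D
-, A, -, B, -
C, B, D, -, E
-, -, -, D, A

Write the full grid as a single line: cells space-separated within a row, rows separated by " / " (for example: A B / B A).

A D C E B / B E A C D / D A E B C / C B D A E / E C B D A

(r3,c5) = C
(r4,c4) = A
(r5,c1) = E
(r5,c2) = C
(r5,c3) = B
(r1,c2) = D
(r1,c5) = B
(r2,c2) = E
(r2,c4) = C
(r3,c1) = D
(r3,c3) = E
(r1,c1) = A
(r1,c3) = C
(r2,c3) = A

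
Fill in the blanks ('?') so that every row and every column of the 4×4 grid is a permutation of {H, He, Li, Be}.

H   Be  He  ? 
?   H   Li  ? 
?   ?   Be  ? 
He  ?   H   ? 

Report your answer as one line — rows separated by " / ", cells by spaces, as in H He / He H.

At row 1, column 4: row 1 has {H,He,Be}; column 4 is empty so far; that leaves Li.
At row 2, column 1: row 2 has {H,Li}; column 1 has {H,He}; that leaves Be.
At row 2, column 4: row 2 has {H,Li,Be}; column 4 has {Li}; that leaves He.
At row 3, column 1: row 3 has {Be}; column 1 has {H,He,Be}; that leaves Li.
At row 3, column 2: row 3 has {Li,Be}; column 2 has {H,Be}; that leaves He.
At row 3, column 4: row 3 has {He,Li,Be}; column 4 has {He,Li}; that leaves H.
At row 4, column 2: row 4 has {H,He}; column 2 has {H,He,Be}; that leaves Li.
At row 4, column 4: row 4 has {H,He,Li}; column 4 has {H,He,Li}; that leaves Be.

H Be He Li / Be H Li He / Li He Be H / He Li H Be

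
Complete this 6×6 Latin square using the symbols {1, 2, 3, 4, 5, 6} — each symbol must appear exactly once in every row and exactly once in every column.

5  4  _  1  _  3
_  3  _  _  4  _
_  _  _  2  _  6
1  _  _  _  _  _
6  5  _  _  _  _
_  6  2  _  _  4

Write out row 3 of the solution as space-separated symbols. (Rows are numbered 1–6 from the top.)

4 1 3 2 5 6

(r1,c3) = 6
(r1,c5) = 2
(r2,c1) = 2
(r3,c2) = 1
(r4,c2) = 2
(r4,c6) = 5
(r6,c1) = 3
(r6,c4) = 5
(r6,c5) = 1
(r2,c4) = 6
(r2,c6) = 1
(r3,c1) = 4
(r5,c5) = 3
(r5,c6) = 2
(r2,c3) = 5
(r3,c3) = 3
(r3,c5) = 5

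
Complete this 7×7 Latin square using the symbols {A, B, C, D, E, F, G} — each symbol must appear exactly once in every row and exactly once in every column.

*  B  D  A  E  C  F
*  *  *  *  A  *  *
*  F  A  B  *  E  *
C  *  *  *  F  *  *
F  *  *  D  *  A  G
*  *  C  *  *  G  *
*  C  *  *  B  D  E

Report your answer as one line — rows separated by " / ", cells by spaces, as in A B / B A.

G B D A E C F / B G E C A F D / D F A B G E C / C D G E F B A / F E B D C A G / E A C F D G B / A C F G B D E

(r1,c1) = G
(r3,c1) = D
(r3,c7) = C
(r4,c6) = B
(r5,c2) = E
(r5,c3) = B
(r5,c5) = C
(r6,c5) = D
(r7,c1) = A
(r2,c6) = F
(r3,c5) = G
(r6,c2) = A
(r6,c7) = B
(r2,c7) = D
(r4,c7) = A
(r6,c1) = E
(r6,c4) = F
(r7,c4) = G
(r2,c1) = B
(r2,c2) = G
(r2,c3) = E
(r2,c4) = C
(r4,c2) = D
(r4,c3) = G
(r4,c4) = E
(r7,c3) = F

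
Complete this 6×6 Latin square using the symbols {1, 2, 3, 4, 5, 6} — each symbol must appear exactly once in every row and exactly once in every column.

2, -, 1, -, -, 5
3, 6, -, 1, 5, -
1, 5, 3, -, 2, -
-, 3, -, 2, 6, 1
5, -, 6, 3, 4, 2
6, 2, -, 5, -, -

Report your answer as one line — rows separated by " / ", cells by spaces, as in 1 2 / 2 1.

2 4 1 6 3 5 / 3 6 2 1 5 4 / 1 5 3 4 2 6 / 4 3 5 2 6 1 / 5 1 6 3 4 2 / 6 2 4 5 1 3

row 1 has {1,2,5}; column 2 has {2,3,5,6} — only 4 is left for (r1,c2).
row 1 has {1,2,4,5}; column 4 has {1,2,3,5} — only 6 is left for (r1,c4).
row 1 has {1,2,4,5,6}; column 5 has {2,4,5,6} — only 3 is left for (r1,c5).
row 2 has {1,3,5,6}; column 6 has {1,2,5} — only 4 is left for (r2,c6).
row 3 has {1,2,3,5}; column 4 has {1,2,3,5,6} — only 4 is left for (r3,c4).
row 3 has {1,2,3,4,5}; column 6 has {1,2,4,5} — only 6 is left for (r3,c6).
row 4 has {1,2,3,6}; column 1 has {1,2,3,5,6} — only 4 is left for (r4,c1).
row 4 has {1,2,3,4,6}; column 3 has {1,3,6} — only 5 is left for (r4,c3).
row 5 has {2,3,4,5,6}; column 2 has {2,3,4,5,6} — only 1 is left for (r5,c2).
row 6 has {2,5,6}; column 3 has {1,3,5,6} — only 4 is left for (r6,c3).
row 6 has {2,4,5,6}; column 5 has {2,3,4,5,6} — only 1 is left for (r6,c5).
row 6 has {1,2,4,5,6}; column 6 has {1,2,4,5,6} — only 3 is left for (r6,c6).
row 2 has {1,3,4,5,6}; column 3 has {1,3,4,5,6} — only 2 is left for (r2,c3).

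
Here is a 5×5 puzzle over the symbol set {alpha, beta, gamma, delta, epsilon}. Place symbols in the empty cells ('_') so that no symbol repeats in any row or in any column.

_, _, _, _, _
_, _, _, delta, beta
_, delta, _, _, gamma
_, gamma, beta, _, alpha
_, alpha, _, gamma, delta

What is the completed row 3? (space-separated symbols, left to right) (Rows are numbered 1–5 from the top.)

At row 1, column 5: row 1 is empty so far; column 5 has {alpha,beta,gamma,delta}; that leaves epsilon.
At row 2, column 2: row 2 has {beta,delta}; column 2 has {alpha,gamma,delta}; that leaves epsilon.
At row 4, column 4: row 4 has {alpha,beta,gamma}; column 4 has {gamma,delta}; that leaves epsilon.
At row 5, column 3: row 5 has {alpha,gamma,delta}; column 3 has {beta}; that leaves epsilon.
At row 1, column 2: row 1 has {epsilon}; column 2 has {alpha,gamma,delta,epsilon}; that leaves beta.
At row 1, column 4: row 1 has {beta,epsilon}; column 4 has {gamma,delta,epsilon}; that leaves alpha.
At row 3, column 3: row 3 has {gamma,delta}; column 3 has {beta,epsilon}; that leaves alpha.
At row 3, column 4: row 3 has {alpha,gamma,delta}; column 4 has {alpha,gamma,delta,epsilon}; that leaves beta.
At row 4, column 1: row 4 has {alpha,beta,gamma,epsilon}; column 1 is empty so far; that leaves delta.
At row 5, column 1: row 5 has {alpha,gamma,delta,epsilon}; column 1 has {delta}; that leaves beta.
At row 1, column 1: row 1 has {alpha,beta,epsilon}; column 1 has {beta,delta}; that leaves gamma.
At row 1, column 3: row 1 has {alpha,beta,gamma,epsilon}; column 3 has {alpha,beta,epsilon}; that leaves delta.
At row 2, column 1: row 2 has {beta,delta,epsilon}; column 1 has {beta,gamma,delta}; that leaves alpha.
At row 2, column 3: row 2 has {alpha,beta,delta,epsilon}; column 3 has {alpha,beta,delta,epsilon}; that leaves gamma.
At row 3, column 1: row 3 has {alpha,beta,gamma,delta}; column 1 has {alpha,beta,gamma,delta}; that leaves epsilon.

epsilon delta alpha beta gamma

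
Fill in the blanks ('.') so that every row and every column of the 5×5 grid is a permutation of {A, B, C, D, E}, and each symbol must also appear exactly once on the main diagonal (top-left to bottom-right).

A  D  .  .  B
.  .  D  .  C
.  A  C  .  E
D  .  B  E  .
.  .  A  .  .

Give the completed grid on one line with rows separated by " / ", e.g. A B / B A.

A D E C B / E B D A C / B A C D E / D C B E A / C E A B D

(r1,c3) = E
(r1,c4) = C
(r2,c2) = B
(r2,c4) = A
(r3,c1) = B
(r3,c4) = D
(r4,c2) = C
(r4,c5) = A
(r5,c2) = E
(r5,c4) = B
(r5,c5) = D
(r2,c1) = E
(r5,c1) = C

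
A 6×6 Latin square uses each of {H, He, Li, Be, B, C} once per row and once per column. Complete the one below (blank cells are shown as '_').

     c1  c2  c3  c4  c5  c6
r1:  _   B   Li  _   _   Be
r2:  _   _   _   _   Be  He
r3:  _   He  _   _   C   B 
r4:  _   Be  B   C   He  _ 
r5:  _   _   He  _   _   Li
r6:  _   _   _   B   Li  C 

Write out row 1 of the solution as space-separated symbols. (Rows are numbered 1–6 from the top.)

C B Li He H Be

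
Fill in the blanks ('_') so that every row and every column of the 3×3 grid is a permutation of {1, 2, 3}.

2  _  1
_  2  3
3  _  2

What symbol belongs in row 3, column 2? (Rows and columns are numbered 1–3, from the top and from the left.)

1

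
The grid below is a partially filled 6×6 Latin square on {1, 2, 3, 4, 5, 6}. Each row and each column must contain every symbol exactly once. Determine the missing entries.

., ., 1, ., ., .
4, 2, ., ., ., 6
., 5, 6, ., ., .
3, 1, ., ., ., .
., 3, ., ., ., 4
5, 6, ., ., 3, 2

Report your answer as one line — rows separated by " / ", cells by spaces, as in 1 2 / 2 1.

6 4 1 2 5 3 / 4 2 3 5 1 6 / 2 5 6 3 4 1 / 3 1 2 4 6 5 / 1 3 5 6 2 4 / 5 6 4 1 3 2

row 1 has {1}; column 2 has {1,2,3,5,6} — only 4 is left for (r1,c2).
row 4 has {1,3}; column 6 has {2,4,6} — only 5 is left for (r4,c6).
row 6 has {2,3,5,6}; column 3 has {1,6} — only 4 is left for (r6,c3).
row 6 has {2,3,4,5,6}; column 4 is empty so far — only 1 is left for (r6,c4).
row 1 has {1,4}; column 6 has {2,4,5,6} — only 3 is left for (r1,c6).
row 3 has {5,6}; column 6 has {2,3,4,5,6} — only 1 is left for (r3,c6).
row 4 has {1,3,5}; column 3 has {1,4,6} — only 2 is left for (r4,c3).
row 5 has {3,4}; column 3 has {1,2,4,6} — only 5 is left for (r5,c3).
row 2 has {2,4,6}; column 3 has {1,2,4,5,6} — only 3 is left for (r2,c3).
row 2 has {2,3,4,6}; column 4 has {1} — only 5 is left for (r2,c4).
row 2 has {2,3,4,5,6}; column 5 has {3} — only 1 is left for (r2,c5).
row 3 has {1,5,6}; column 1 has {3,4,5} — only 2 is left for (r3,c1).
row 3 has {1,2,5,6}; column 5 has {1,3} — only 4 is left for (r3,c5).
row 4 has {1,2,3,5}; column 5 has {1,3,4} — only 6 is left for (r4,c5).
row 5 has {3,4,5}; column 5 has {1,3,4,6} — only 2 is left for (r5,c5).
row 1 has {1,3,4}; column 1 has {2,3,4,5} — only 6 is left for (r1,c1).
row 1 has {1,3,4,6}; column 4 has {1,5} — only 2 is left for (r1,c4).
row 1 has {1,2,3,4,6}; column 5 has {1,2,3,4,6} — only 5 is left for (r1,c5).
row 3 has {1,2,4,5,6}; column 4 has {1,2,5} — only 3 is left for (r3,c4).
row 4 has {1,2,3,5,6}; column 4 has {1,2,3,5} — only 4 is left for (r4,c4).
row 5 has {2,3,4,5}; column 1 has {2,3,4,5,6} — only 1 is left for (r5,c1).
row 5 has {1,2,3,4,5}; column 4 has {1,2,3,4,5} — only 6 is left for (r5,c4).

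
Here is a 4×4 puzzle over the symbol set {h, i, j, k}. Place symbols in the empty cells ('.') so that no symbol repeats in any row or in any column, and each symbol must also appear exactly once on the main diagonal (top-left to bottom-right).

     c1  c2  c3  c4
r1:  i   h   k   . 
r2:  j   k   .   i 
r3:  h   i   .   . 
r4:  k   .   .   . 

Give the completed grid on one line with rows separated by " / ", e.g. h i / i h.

(r1,c4) = j
(r2,c3) = h
(r3,c3) = j
(r3,c4) = k
(r4,c2) = j
(r4,c3) = i
(r4,c4) = h

i h k j / j k h i / h i j k / k j i h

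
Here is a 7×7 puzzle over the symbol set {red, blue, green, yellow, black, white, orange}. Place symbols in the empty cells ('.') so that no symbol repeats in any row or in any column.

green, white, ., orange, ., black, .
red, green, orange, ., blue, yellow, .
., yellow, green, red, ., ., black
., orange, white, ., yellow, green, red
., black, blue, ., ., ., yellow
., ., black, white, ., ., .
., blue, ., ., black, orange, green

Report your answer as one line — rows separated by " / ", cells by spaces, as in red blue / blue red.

(r1,c5) = red
(r1,c7) = blue
(r2,c4) = black
(r2,c7) = white
(r4,c4) = blue
(r5,c4) = green
(r6,c2) = red
(r6,c6) = blue
(r6,c7) = orange
(r7,c4) = yellow
(r1,c3) = yellow
(r3,c6) = white
(r4,c1) = black
(r5,c6) = red
(r6,c1) = yellow
(r6,c5) = green
(r7,c1) = white
(r7,c3) = red
(r3,c5) = orange
(r5,c1) = orange
(r5,c5) = white
(r3,c1) = blue

green white yellow orange red black blue / red green orange black blue yellow white / blue yellow green red orange white black / black orange white blue yellow green red / orange black blue green white red yellow / yellow red black white green blue orange / white blue red yellow black orange green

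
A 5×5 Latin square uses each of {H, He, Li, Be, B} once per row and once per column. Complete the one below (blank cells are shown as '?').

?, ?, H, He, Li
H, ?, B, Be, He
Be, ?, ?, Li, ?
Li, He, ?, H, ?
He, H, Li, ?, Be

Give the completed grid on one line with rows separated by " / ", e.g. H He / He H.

(r1,c1) = B
(r1,c2) = Be
(r2,c2) = Li
(r3,c2) = B
(r3,c3) = He
(r3,c5) = H
(r4,c3) = Be
(r4,c5) = B
(r5,c4) = B

B Be H He Li / H Li B Be He / Be B He Li H / Li He Be H B / He H Li B Be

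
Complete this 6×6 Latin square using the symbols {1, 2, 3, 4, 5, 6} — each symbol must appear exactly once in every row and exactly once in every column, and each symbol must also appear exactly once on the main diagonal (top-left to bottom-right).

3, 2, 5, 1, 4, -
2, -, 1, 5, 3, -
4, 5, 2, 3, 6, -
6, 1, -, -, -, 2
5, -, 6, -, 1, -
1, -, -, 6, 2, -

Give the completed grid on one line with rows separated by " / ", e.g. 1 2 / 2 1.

(r1,c6) = 6
(r2,c6) = 4
(r3,c6) = 1
(r4,c4) = 4
(r4,c5) = 5
(r5,c4) = 2
(r5,c6) = 3
(r6,c6) = 5
(r2,c2) = 6
(r4,c3) = 3
(r5,c2) = 4
(r6,c2) = 3
(r6,c3) = 4

3 2 5 1 4 6 / 2 6 1 5 3 4 / 4 5 2 3 6 1 / 6 1 3 4 5 2 / 5 4 6 2 1 3 / 1 3 4 6 2 5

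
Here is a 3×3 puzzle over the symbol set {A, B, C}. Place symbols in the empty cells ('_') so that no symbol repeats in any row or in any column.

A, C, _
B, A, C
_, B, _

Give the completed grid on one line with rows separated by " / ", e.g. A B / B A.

A C B / B A C / C B A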